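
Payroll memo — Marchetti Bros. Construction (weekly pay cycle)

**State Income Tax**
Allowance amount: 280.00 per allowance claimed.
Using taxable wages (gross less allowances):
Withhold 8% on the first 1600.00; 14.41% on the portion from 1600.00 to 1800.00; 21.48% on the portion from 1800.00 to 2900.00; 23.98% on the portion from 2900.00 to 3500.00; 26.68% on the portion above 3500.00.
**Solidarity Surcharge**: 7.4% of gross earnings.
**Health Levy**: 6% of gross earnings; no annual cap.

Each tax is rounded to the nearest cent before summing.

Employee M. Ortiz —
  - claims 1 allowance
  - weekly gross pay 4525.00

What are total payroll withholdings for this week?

State Income Tax: taxable = 4525.00 − 1×280.00 = 4245.00
  536.98 + 26.68% × (4245.00 − 3500.00) = 536.98 + 26.68% × 745.00 = 735.75
Solidarity Surcharge: 7.4% × 4525.00 = 334.85
Health Levy: 6% × 4525.00 = 271.50
Total: 735.75 + 334.85 + 271.50 = 1342.10

1342.10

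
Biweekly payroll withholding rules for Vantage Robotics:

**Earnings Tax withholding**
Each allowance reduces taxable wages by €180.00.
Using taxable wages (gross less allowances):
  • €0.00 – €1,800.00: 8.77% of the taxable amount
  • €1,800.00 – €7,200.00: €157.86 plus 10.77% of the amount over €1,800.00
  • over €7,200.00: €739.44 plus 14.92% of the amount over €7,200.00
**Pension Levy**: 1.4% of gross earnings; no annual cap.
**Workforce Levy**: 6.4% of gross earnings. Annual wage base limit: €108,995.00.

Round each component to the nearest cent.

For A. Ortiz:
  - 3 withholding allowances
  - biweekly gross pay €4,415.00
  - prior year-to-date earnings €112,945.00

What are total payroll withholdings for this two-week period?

€443.15

Earnings Tax: taxable = €4,415.00 − 3×€180.00 = €3,875.00
  €157.86 + 10.77% × (€3,875.00 − €1,800.00) = €157.86 + 10.77% × €2,075.00 = €381.34
Pension Levy: 1.4% × €4,415.00 = €61.81
Workforce Levy: YTD €112,945.00 ≥ cap €108,995.00 → €0.00
Total: €381.34 + €61.81 + €0.00 = €443.15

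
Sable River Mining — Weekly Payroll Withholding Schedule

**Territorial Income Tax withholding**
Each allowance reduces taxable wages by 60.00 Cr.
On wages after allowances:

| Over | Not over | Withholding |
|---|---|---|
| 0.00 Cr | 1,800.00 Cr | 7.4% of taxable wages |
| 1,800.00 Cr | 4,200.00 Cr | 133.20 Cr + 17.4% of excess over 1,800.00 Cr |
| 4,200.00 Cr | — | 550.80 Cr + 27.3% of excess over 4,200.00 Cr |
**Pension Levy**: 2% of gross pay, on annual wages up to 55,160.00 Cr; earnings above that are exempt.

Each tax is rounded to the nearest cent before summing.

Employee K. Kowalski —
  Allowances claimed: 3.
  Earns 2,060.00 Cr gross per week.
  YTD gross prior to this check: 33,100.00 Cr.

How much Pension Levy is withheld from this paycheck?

41.20 Cr

Pension Levy: 2% × 2,060.00 Cr = 41.20 Cr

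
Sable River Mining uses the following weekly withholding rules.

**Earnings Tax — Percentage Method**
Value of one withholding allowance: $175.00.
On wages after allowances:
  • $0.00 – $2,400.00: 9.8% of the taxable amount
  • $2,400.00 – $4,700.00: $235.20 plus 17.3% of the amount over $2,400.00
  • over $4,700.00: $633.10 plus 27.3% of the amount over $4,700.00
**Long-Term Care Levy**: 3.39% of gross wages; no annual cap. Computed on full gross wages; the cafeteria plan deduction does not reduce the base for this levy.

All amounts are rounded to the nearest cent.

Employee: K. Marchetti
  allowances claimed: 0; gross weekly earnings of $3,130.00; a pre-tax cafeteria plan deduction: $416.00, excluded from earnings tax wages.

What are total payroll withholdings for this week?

$395.63

Earnings Tax: taxable = $3,130.00 − $416.00 = $2,714.00
  $235.20 + 17.3% × ($2,714.00 − $2,400.00) = $235.20 + 17.3% × $314.00 = $289.52
Long-Term Care Levy: 3.39% × $3,130.00 = $106.11
Total: $289.52 + $106.11 = $395.63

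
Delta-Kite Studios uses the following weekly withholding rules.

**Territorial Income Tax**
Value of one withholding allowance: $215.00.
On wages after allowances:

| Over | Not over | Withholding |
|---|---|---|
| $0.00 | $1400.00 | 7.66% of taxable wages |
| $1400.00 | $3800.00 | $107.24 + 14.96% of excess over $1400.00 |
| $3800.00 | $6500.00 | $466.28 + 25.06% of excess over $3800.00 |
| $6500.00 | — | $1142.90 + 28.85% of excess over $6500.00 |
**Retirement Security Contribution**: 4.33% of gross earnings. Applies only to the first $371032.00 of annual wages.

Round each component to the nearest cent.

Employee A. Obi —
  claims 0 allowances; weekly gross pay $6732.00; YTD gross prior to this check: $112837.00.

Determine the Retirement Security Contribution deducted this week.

$291.50

Retirement Security Contribution: 4.33% × $6732.00 = $291.50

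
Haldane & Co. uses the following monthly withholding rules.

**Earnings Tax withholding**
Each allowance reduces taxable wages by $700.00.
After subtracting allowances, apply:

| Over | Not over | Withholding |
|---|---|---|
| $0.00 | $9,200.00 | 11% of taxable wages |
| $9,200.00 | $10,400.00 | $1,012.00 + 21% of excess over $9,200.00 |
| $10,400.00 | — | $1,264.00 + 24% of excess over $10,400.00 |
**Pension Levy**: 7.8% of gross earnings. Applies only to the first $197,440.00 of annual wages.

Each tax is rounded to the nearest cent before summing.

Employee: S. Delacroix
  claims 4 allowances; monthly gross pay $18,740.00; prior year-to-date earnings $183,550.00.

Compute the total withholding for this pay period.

Earnings Tax: taxable = $18,740.00 − 4×$700.00 = $15,940.00
  $1,264.00 + 24% × ($15,940.00 − $10,400.00) = $1,264.00 + 24% × $5,540.00 = $2,593.60
Pension Levy: cap $197,440.00 − YTD $183,550.00 = $13,890.00 subject; 7.8% × $13,890.00 = $1,083.42
Total: $2,593.60 + $1,083.42 = $3,677.02

$3,677.02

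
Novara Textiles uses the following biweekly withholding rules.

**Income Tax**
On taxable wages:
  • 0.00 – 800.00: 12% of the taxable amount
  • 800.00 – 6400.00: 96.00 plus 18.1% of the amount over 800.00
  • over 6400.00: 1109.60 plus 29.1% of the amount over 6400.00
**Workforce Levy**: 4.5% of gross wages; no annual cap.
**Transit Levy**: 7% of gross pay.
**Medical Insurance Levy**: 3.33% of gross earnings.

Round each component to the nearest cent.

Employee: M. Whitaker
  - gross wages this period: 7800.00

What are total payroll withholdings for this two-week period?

Income Tax: taxable = 7800.00
  1109.60 + 29.1% × (7800.00 − 6400.00) = 1109.60 + 29.1% × 1400.00 = 1517.00
Workforce Levy: 4.5% × 7800.00 = 351.00
Transit Levy: 7% × 7800.00 = 546.00
Medical Insurance Levy: 3.33% × 7800.00 = 259.74
Total: 1517.00 + 351.00 + 546.00 + 259.74 = 2673.74

2673.74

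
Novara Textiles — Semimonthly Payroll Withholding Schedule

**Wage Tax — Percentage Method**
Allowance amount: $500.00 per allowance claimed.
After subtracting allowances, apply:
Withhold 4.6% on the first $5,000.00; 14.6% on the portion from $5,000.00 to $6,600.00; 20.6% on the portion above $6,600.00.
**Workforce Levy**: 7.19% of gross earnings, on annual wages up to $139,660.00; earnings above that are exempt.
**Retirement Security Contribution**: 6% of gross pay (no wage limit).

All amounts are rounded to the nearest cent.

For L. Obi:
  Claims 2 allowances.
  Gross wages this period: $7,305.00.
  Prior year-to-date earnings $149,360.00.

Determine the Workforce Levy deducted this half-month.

$0.00

Workforce Levy: YTD $149,360.00 ≥ cap $139,660.00 → $0.00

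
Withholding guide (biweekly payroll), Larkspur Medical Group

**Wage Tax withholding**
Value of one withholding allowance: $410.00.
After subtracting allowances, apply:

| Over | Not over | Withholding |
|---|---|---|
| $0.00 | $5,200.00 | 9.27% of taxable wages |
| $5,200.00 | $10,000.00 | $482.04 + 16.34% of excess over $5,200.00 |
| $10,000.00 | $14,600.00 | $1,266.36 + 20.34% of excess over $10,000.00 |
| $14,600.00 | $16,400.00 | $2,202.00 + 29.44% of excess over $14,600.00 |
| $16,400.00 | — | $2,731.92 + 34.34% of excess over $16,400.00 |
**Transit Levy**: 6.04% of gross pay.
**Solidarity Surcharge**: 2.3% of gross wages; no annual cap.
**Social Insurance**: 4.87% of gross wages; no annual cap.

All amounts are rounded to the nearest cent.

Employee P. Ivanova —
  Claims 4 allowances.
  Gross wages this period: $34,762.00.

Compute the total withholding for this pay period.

$13,066.31

Wage Tax: taxable = $34,762.00 − 4×$410.00 = $33,122.00
  $2,731.92 + 34.34% × ($33,122.00 − $16,400.00) = $2,731.92 + 34.34% × $16,722.00 = $8,474.25
Transit Levy: 6.04% × $34,762.00 = $2,099.62
Solidarity Surcharge: 2.3% × $34,762.00 = $799.53
Social Insurance: 4.87% × $34,762.00 = $1,692.91
Total: $8,474.25 + $2,099.62 + $799.53 + $1,692.91 = $13,066.31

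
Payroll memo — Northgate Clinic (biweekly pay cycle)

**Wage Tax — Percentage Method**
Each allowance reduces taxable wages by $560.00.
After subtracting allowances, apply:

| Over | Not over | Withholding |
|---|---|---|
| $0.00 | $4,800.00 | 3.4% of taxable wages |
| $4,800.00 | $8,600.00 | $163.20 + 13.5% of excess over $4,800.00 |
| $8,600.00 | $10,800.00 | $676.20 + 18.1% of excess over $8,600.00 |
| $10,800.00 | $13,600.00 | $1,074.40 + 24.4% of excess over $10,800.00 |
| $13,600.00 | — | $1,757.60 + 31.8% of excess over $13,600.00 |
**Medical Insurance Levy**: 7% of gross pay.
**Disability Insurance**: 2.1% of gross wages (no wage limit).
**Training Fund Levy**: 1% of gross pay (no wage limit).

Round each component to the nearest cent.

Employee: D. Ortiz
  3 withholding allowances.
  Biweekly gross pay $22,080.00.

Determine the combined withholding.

$6,150.08

Wage Tax: taxable = $22,080.00 − 3×$560.00 = $20,400.00
  $1,757.60 + 31.8% × ($20,400.00 − $13,600.00) = $1,757.60 + 31.8% × $6,800.00 = $3,920.00
Medical Insurance Levy: 7% × $22,080.00 = $1,545.60
Disability Insurance: 2.1% × $22,080.00 = $463.68
Training Fund Levy: 1% × $22,080.00 = $220.80
Total: $3,920.00 + $1,545.60 + $463.68 + $220.80 = $6,150.08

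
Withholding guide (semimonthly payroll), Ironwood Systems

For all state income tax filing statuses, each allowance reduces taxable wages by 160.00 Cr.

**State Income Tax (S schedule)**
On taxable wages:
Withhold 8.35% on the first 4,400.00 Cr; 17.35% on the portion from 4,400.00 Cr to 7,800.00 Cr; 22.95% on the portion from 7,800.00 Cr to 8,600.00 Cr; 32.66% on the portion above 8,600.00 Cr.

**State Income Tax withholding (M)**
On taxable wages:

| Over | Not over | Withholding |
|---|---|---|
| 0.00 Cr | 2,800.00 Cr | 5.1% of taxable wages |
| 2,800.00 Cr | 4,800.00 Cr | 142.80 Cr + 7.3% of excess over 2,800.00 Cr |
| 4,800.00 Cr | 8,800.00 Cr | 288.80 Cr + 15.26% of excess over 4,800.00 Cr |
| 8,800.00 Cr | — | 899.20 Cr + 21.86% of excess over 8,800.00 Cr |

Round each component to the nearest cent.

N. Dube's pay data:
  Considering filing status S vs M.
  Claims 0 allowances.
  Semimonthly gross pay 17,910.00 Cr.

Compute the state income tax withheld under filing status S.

State Income Tax (S): taxable = 17,910.00 Cr
  1,140.90 Cr + 32.66% × (17,910.00 Cr − 8,600.00 Cr) = 1,140.90 Cr + 32.66% × 9,310.00 Cr = 4,181.55 Cr

4,181.55 Cr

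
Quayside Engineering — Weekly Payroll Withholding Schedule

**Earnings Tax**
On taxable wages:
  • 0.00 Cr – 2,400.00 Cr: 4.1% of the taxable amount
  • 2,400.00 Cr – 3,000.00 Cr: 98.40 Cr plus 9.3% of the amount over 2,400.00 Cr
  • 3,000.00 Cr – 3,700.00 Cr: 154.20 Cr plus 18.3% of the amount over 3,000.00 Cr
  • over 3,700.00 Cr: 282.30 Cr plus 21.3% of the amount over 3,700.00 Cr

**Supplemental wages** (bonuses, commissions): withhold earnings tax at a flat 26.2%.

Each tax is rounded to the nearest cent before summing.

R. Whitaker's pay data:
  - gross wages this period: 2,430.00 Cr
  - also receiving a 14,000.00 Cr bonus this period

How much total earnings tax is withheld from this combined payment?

3,769.19 Cr

Earnings Tax: taxable = 2,430.00 Cr
  98.40 Cr + 9.3% × (2,430.00 Cr − 2,400.00 Cr) = 98.40 Cr + 9.3% × 30.00 Cr = 101.19 Cr
Supplemental (26.2% flat on bonus): 26.2% × 14,000.00 Cr = 3,668.00 Cr
Total earnings tax: 101.19 Cr + 3,668.00 Cr = 3,769.19 Cr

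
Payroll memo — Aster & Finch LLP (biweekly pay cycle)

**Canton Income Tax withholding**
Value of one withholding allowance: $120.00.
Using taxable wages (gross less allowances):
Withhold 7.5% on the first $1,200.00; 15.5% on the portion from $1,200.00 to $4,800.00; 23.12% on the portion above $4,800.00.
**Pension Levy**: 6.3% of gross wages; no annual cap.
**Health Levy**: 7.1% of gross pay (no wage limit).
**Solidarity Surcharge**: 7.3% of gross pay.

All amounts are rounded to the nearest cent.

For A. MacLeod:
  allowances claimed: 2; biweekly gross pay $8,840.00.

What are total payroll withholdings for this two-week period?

$3,356.44

Canton Income Tax: taxable = $8,840.00 − 2×$120.00 = $8,600.00
  $648.00 + 23.12% × ($8,600.00 − $4,800.00) = $648.00 + 23.12% × $3,800.00 = $1,526.56
Pension Levy: 6.3% × $8,840.00 = $556.92
Health Levy: 7.1% × $8,840.00 = $627.64
Solidarity Surcharge: 7.3% × $8,840.00 = $645.32
Total: $1,526.56 + $556.92 + $627.64 + $645.32 = $3,356.44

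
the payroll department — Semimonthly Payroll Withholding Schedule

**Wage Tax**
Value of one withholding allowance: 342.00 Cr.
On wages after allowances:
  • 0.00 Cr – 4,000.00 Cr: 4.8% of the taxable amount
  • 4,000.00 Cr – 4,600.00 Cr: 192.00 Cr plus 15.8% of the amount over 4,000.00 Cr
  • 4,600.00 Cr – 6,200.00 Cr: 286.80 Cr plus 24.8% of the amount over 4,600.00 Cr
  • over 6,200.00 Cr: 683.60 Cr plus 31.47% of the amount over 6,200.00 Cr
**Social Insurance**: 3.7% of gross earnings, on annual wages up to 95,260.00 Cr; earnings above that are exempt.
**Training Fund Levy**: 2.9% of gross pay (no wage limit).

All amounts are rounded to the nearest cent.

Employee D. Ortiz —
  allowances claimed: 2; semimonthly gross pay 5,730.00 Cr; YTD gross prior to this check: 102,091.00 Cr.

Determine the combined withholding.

Wage Tax: taxable = 5,730.00 Cr − 2×342.00 Cr = 5,046.00 Cr
  286.80 Cr + 24.8% × (5,046.00 Cr − 4,600.00 Cr) = 286.80 Cr + 24.8% × 446.00 Cr = 397.41 Cr
Social Insurance: YTD 102,091.00 Cr ≥ cap 95,260.00 Cr → 0.00 Cr
Training Fund Levy: 2.9% × 5,730.00 Cr = 166.17 Cr
Total: 397.41 Cr + 0.00 Cr + 166.17 Cr = 563.58 Cr

563.58 Cr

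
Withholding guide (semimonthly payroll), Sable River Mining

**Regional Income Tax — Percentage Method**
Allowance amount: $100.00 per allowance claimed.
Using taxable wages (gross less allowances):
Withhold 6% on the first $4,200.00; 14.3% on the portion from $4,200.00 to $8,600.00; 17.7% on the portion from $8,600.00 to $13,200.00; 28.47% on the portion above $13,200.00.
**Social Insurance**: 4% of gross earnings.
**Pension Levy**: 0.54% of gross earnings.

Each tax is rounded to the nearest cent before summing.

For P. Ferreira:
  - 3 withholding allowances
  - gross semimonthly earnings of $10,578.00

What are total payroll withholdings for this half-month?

$1,658.45

Regional Income Tax: taxable = $10,578.00 − 3×$100.00 = $10,278.00
  $881.20 + 17.7% × ($10,278.00 − $8,600.00) = $881.20 + 17.7% × $1,678.00 = $1,178.21
Social Insurance: 4% × $10,578.00 = $423.12
Pension Levy: 0.54% × $10,578.00 = $57.12
Total: $1,178.21 + $423.12 + $57.12 = $1,658.45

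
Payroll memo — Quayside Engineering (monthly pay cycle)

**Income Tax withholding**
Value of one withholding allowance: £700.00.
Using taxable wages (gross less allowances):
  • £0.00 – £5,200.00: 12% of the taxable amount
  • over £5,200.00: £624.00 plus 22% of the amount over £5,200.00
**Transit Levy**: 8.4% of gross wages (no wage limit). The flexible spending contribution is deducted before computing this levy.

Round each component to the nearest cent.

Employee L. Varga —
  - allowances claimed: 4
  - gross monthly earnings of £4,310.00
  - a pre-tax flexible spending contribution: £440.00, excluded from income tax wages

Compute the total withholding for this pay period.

£453.48

Income Tax: taxable = £4,310.00 − £440.00 − 4×£700.00 = £1,070.00
  12% × £1,070.00 = £128.40
Transit Levy: 8.4% × £3,870.00 = £325.08
Total: £128.40 + £325.08 = £453.48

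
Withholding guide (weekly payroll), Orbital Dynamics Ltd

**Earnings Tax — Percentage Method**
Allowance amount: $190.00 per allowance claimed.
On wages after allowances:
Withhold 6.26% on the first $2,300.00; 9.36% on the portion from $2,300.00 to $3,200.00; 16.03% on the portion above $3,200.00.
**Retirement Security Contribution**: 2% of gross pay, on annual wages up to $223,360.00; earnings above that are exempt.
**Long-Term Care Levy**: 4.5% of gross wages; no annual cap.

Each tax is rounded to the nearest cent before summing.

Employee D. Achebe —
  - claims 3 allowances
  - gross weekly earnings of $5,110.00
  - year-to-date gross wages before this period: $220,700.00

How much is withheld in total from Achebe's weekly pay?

$726.17

Earnings Tax: taxable = $5,110.00 − 3×$190.00 = $4,540.00
  $228.22 + 16.03% × ($4,540.00 − $3,200.00) = $228.22 + 16.03% × $1,340.00 = $443.02
Retirement Security Contribution: cap $223,360.00 − YTD $220,700.00 = $2,660.00 subject; 2% × $2,660.00 = $53.20
Long-Term Care Levy: 4.5% × $5,110.00 = $229.95
Total: $443.02 + $53.20 + $229.95 = $726.17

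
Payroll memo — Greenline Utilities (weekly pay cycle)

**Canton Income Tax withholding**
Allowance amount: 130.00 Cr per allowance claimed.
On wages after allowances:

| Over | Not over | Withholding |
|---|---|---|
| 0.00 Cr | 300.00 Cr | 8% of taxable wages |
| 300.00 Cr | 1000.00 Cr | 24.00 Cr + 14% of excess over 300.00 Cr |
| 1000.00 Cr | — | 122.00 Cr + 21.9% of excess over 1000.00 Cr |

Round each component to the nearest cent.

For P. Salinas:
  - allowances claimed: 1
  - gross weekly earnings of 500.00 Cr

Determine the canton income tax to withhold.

33.80 Cr

Canton Income Tax: taxable = 500.00 Cr − 1×130.00 Cr = 370.00 Cr
  24.00 Cr + 14% × (370.00 Cr − 300.00 Cr) = 24.00 Cr + 14% × 70.00 Cr = 33.80 Cr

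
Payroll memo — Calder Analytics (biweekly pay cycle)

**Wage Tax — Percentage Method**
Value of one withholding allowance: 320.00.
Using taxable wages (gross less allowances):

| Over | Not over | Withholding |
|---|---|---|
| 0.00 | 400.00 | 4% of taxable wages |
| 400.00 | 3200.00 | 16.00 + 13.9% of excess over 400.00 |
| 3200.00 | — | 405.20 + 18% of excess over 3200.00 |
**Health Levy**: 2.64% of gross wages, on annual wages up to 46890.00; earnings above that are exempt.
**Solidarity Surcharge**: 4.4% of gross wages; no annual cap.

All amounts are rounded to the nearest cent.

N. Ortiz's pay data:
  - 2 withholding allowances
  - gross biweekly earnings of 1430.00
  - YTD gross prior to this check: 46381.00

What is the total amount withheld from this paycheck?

146.57

Wage Tax: taxable = 1430.00 − 2×320.00 = 790.00
  16.00 + 13.9% × (790.00 − 400.00) = 16.00 + 13.9% × 390.00 = 70.21
Health Levy: cap 46890.00 − YTD 46381.00 = 509.00 subject; 2.64% × 509.00 = 13.44
Solidarity Surcharge: 4.4% × 1430.00 = 62.92
Total: 70.21 + 13.44 + 62.92 = 146.57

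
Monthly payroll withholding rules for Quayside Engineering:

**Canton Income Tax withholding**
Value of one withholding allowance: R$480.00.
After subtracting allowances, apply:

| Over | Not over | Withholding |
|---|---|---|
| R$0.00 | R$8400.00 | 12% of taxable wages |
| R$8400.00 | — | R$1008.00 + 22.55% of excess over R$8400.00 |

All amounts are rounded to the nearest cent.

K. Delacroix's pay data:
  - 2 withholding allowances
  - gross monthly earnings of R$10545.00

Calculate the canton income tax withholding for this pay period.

R$1275.22

Canton Income Tax: taxable = R$10545.00 − 2×R$480.00 = R$9585.00
  R$1008.00 + 22.55% × (R$9585.00 − R$8400.00) = R$1008.00 + 22.55% × R$1185.00 = R$1275.22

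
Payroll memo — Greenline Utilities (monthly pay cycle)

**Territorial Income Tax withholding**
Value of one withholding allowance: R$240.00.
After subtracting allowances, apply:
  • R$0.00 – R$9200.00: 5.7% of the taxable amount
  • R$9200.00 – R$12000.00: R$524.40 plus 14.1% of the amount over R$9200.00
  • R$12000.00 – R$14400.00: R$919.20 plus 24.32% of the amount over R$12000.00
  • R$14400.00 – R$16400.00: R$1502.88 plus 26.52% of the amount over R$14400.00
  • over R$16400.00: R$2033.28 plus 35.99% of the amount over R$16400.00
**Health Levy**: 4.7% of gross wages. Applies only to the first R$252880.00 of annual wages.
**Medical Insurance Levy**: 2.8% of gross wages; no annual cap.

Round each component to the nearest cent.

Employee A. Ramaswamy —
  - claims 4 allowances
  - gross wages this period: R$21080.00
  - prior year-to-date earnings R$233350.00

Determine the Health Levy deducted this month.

Health Levy: cap R$252880.00 − YTD R$233350.00 = R$19530.00 subject; 4.7% × R$19530.00 = R$917.91

R$917.91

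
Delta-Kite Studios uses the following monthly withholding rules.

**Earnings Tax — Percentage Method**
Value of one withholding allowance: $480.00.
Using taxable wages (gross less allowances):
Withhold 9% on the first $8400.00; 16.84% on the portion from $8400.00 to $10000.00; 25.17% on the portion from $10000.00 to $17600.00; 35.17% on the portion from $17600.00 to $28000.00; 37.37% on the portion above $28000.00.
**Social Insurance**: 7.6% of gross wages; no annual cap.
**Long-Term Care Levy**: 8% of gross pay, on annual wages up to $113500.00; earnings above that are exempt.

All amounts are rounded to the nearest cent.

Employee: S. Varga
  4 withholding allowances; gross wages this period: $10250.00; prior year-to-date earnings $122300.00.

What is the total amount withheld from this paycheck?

$1528.70

Earnings Tax: taxable = $10250.00 − 4×$480.00 = $8330.00
  9% × $8330.00 = $749.70
Social Insurance: 7.6% × $10250.00 = $779.00
Long-Term Care Levy: YTD $122300.00 ≥ cap $113500.00 → $0.00
Total: $749.70 + $779.00 + $0.00 = $1528.70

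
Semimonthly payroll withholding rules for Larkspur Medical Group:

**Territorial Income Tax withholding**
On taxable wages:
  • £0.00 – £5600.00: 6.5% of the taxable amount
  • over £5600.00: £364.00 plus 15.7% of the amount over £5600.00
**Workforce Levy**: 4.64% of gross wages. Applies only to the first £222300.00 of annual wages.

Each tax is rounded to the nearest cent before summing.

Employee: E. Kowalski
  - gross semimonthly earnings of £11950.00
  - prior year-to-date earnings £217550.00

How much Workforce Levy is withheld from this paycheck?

£220.40

Workforce Levy: cap £222300.00 − YTD £217550.00 = £4750.00 subject; 4.64% × £4750.00 = £220.40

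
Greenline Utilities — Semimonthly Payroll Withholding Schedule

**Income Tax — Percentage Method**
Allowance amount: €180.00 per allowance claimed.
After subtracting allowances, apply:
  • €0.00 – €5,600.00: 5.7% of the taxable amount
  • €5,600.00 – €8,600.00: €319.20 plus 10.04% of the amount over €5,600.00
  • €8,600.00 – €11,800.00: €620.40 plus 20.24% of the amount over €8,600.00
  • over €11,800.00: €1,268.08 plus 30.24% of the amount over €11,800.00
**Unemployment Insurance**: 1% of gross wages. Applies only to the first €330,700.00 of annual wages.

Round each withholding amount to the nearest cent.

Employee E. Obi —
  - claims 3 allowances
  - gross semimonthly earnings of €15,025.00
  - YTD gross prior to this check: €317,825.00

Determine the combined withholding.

€2,208.77

Income Tax: taxable = €15,025.00 − 3×€180.00 = €14,485.00
  €1,268.08 + 30.24% × (€14,485.00 − €11,800.00) = €1,268.08 + 30.24% × €2,685.00 = €2,080.02
Unemployment Insurance: cap €330,700.00 − YTD €317,825.00 = €12,875.00 subject; 1% × €12,875.00 = €128.75
Total: €2,080.02 + €128.75 = €2,208.77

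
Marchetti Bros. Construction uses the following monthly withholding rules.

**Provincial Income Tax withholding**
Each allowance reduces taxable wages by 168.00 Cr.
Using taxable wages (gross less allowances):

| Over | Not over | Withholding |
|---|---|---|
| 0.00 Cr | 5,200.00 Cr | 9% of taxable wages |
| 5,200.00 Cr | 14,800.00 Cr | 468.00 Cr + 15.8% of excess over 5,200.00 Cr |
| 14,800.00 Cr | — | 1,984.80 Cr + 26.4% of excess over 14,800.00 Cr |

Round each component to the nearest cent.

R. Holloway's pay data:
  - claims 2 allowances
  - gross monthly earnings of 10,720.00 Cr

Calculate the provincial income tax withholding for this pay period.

Provincial Income Tax: taxable = 10,720.00 Cr − 2×168.00 Cr = 10,384.00 Cr
  468.00 Cr + 15.8% × (10,384.00 Cr − 5,200.00 Cr) = 468.00 Cr + 15.8% × 5,184.00 Cr = 1,287.07 Cr

1,287.07 Cr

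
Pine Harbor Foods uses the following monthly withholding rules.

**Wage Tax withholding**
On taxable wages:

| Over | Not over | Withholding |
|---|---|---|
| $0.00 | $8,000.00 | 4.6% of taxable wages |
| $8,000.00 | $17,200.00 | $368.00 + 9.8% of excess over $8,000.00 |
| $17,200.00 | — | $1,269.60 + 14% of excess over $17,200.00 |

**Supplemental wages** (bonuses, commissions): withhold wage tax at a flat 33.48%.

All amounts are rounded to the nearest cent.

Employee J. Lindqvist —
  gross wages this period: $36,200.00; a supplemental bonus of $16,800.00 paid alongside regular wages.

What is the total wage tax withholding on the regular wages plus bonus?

Wage Tax: taxable = $36,200.00
  $1,269.60 + 14% × ($36,200.00 − $17,200.00) = $1,269.60 + 14% × $19,000.00 = $3,929.60
Supplemental (33.48% flat on bonus): 33.48% × $16,800.00 = $5,624.64
Total wage tax: $3,929.60 + $5,624.64 = $9,554.24

$9,554.24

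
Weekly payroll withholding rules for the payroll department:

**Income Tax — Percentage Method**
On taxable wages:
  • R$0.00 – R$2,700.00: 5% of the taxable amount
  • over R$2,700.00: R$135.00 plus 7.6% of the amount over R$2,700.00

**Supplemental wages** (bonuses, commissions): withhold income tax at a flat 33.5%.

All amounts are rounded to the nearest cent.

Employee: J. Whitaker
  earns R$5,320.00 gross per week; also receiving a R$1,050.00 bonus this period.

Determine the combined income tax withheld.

R$685.87

Income Tax: taxable = R$5,320.00
  R$135.00 + 7.6% × (R$5,320.00 − R$2,700.00) = R$135.00 + 7.6% × R$2,620.00 = R$334.12
Supplemental (33.5% flat on bonus): 33.5% × R$1,050.00 = R$351.75
Total income tax: R$334.12 + R$351.75 = R$685.87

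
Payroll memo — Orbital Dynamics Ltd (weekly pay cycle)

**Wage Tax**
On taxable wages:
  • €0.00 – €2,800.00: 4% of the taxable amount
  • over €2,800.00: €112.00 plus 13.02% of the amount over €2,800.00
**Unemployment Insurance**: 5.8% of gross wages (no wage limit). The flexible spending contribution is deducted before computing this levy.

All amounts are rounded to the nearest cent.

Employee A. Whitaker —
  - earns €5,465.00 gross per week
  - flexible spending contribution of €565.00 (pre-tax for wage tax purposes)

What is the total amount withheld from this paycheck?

€669.62

Wage Tax: taxable = €5,465.00 − €565.00 = €4,900.00
  €112.00 + 13.02% × (€4,900.00 − €2,800.00) = €112.00 + 13.02% × €2,100.00 = €385.42
Unemployment Insurance: 5.8% × €4,900.00 = €284.20
Total: €385.42 + €284.20 = €669.62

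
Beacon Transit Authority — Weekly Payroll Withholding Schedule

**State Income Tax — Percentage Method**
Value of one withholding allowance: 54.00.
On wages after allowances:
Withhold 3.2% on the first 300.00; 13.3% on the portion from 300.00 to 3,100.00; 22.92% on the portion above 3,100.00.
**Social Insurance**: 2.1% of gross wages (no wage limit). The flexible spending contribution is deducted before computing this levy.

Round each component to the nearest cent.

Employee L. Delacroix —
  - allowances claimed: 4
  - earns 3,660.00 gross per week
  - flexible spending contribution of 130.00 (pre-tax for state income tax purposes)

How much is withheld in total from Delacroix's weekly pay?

505.18

State Income Tax: taxable = 3,660.00 − 130.00 − 4×54.00 = 3,314.00
  382.00 + 22.92% × (3,314.00 − 3,100.00) = 382.00 + 22.92% × 214.00 = 431.05
Social Insurance: 2.1% × 3,530.00 = 74.13
Total: 431.05 + 74.13 = 505.18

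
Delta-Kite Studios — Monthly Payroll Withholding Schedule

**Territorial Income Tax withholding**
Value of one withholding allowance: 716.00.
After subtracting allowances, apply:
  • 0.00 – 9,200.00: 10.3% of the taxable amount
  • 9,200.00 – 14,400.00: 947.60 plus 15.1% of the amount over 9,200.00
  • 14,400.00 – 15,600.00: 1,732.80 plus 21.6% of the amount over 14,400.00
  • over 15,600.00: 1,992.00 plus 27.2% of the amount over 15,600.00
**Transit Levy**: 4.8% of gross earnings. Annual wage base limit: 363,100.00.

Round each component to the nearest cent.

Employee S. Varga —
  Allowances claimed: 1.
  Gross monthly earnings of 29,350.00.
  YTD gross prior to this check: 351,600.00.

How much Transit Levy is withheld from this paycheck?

Transit Levy: cap 363,100.00 − YTD 351,600.00 = 11,500.00 subject; 4.8% × 11,500.00 = 552.00

552.00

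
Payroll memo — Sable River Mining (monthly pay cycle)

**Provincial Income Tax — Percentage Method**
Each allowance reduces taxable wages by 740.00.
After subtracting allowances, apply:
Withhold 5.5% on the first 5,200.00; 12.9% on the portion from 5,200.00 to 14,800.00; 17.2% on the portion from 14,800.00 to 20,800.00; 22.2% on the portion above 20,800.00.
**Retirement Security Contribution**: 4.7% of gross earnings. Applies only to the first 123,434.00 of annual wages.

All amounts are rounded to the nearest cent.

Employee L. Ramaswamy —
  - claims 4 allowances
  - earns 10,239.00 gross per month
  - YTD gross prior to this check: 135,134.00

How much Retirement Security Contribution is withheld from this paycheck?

Retirement Security Contribution: YTD 135,134.00 ≥ cap 123,434.00 → 0.00

0.00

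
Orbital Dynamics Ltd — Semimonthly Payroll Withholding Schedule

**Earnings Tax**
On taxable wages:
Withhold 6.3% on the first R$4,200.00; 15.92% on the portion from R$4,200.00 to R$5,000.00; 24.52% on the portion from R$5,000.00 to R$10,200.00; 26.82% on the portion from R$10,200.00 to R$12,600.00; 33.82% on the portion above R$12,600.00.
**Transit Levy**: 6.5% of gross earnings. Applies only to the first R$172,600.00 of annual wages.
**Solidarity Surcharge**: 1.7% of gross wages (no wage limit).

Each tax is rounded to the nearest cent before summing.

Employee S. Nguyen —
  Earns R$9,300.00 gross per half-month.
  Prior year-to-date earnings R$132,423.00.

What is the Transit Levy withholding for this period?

R$604.50

Transit Levy: 6.5% × R$9,300.00 = R$604.50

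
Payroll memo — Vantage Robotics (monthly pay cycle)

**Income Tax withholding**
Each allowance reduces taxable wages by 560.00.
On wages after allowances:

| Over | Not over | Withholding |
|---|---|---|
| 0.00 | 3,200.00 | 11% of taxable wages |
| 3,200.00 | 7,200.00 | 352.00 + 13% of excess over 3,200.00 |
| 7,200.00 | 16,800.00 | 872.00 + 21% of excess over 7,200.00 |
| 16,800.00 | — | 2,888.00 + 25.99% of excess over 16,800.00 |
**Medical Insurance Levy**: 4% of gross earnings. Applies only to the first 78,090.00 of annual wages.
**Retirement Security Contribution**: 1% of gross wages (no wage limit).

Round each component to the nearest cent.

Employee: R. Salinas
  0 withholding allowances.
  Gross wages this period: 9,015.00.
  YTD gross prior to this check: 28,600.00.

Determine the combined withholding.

1,703.90

Income Tax: taxable = 9,015.00
  872.00 + 21% × (9,015.00 − 7,200.00) = 872.00 + 21% × 1,815.00 = 1,253.15
Medical Insurance Levy: 4% × 9,015.00 = 360.60
Retirement Security Contribution: 1% × 9,015.00 = 90.15
Total: 1,253.15 + 360.60 + 90.15 = 1,703.90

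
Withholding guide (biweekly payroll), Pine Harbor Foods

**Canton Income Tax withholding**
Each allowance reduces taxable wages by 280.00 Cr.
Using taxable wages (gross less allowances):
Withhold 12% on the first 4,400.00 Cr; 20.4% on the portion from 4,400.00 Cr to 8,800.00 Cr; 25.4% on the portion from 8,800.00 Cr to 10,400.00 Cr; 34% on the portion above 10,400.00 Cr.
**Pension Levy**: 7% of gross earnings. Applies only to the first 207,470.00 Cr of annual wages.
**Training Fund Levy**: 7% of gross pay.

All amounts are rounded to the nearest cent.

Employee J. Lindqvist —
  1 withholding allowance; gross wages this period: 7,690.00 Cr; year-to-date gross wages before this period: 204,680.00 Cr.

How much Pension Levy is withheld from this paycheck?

195.30 Cr

Pension Levy: cap 207,470.00 Cr − YTD 204,680.00 Cr = 2,790.00 Cr subject; 7% × 2,790.00 Cr = 195.30 Cr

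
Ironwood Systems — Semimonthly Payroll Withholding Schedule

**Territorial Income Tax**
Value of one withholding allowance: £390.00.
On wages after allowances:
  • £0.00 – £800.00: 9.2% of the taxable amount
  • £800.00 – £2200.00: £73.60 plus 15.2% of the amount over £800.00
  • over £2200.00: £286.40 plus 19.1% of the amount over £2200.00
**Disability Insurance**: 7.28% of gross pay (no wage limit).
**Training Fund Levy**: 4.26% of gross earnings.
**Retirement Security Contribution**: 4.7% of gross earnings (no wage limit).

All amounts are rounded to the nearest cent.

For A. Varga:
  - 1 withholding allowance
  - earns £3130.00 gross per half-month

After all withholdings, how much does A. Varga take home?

Territorial Income Tax: taxable = £3130.00 − 1×£390.00 = £2740.00
  £286.40 + 19.1% × (£2740.00 − £2200.00) = £286.40 + 19.1% × £540.00 = £389.54
Disability Insurance: 7.28% × £3130.00 = £227.86
Training Fund Levy: 4.26% × £3130.00 = £133.34
Retirement Security Contribution: 4.7% × £3130.00 = £147.11
Total withheld: £389.54 + £227.86 + £133.34 + £147.11 = £897.85
Net pay: £3130.00 − £897.85 = £2232.15

£2232.15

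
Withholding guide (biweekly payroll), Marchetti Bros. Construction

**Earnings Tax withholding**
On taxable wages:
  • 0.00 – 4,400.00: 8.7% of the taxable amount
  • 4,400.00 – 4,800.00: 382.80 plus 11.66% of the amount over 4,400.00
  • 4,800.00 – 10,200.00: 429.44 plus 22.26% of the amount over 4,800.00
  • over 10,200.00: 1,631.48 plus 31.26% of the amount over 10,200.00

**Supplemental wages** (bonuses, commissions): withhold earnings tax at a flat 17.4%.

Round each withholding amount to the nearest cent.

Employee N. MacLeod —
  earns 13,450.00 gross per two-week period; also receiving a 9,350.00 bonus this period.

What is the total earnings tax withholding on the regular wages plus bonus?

4,274.33

Earnings Tax: taxable = 13,450.00
  1,631.48 + 31.26% × (13,450.00 − 10,200.00) = 1,631.48 + 31.26% × 3,250.00 = 2,647.43
Supplemental (17.4% flat on bonus): 17.4% × 9,350.00 = 1,626.90
Total earnings tax: 2,647.43 + 1,626.90 = 4,274.33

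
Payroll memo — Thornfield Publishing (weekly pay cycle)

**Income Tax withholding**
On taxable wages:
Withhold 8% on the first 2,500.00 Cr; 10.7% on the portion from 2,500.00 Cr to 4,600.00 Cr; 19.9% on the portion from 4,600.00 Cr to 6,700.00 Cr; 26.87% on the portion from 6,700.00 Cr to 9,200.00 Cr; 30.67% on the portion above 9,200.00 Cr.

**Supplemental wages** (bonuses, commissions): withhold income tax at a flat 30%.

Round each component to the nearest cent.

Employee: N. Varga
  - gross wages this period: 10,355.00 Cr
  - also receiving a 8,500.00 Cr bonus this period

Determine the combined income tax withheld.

4,418.59 Cr

Income Tax: taxable = 10,355.00 Cr
  1,514.35 Cr + 30.67% × (10,355.00 Cr − 9,200.00 Cr) = 1,514.35 Cr + 30.67% × 1,155.00 Cr = 1,868.59 Cr
Supplemental (30% flat on bonus): 30% × 8,500.00 Cr = 2,550.00 Cr
Total income tax: 1,868.59 Cr + 2,550.00 Cr = 4,418.59 Cr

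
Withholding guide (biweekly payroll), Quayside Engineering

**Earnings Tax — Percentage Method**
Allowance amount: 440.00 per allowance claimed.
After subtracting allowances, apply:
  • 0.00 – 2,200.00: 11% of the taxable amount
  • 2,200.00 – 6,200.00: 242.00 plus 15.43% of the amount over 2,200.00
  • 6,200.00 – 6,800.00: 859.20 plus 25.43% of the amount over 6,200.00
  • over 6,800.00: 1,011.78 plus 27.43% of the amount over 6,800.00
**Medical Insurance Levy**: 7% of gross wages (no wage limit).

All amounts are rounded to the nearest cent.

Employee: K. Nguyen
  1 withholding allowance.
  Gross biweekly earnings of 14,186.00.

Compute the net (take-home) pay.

Earnings Tax: taxable = 14,186.00 − 1×440.00 = 13,746.00
  1,011.78 + 27.43% × (13,746.00 − 6,800.00) = 1,011.78 + 27.43% × 6,946.00 = 2,917.07
Medical Insurance Levy: 7% × 14,186.00 = 993.02
Total withheld: 2,917.07 + 993.02 = 3,910.09
Net pay: 14,186.00 − 3,910.09 = 10,275.91

10,275.91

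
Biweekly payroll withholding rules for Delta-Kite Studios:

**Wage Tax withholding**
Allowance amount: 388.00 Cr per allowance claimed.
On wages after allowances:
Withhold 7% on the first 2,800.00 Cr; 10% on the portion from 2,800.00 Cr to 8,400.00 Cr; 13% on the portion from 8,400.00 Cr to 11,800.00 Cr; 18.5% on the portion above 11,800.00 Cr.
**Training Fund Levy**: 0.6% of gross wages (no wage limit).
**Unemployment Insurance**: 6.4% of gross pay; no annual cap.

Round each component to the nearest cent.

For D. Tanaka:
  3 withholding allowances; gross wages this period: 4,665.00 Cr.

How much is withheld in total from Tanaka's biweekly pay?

Wage Tax: taxable = 4,665.00 Cr − 3×388.00 Cr = 3,501.00 Cr
  196.00 Cr + 10% × (3,501.00 Cr − 2,800.00 Cr) = 196.00 Cr + 10% × 701.00 Cr = 266.10 Cr
Training Fund Levy: 0.6% × 4,665.00 Cr = 27.99 Cr
Unemployment Insurance: 6.4% × 4,665.00 Cr = 298.56 Cr
Total: 266.10 Cr + 27.99 Cr + 298.56 Cr = 592.65 Cr

592.65 Cr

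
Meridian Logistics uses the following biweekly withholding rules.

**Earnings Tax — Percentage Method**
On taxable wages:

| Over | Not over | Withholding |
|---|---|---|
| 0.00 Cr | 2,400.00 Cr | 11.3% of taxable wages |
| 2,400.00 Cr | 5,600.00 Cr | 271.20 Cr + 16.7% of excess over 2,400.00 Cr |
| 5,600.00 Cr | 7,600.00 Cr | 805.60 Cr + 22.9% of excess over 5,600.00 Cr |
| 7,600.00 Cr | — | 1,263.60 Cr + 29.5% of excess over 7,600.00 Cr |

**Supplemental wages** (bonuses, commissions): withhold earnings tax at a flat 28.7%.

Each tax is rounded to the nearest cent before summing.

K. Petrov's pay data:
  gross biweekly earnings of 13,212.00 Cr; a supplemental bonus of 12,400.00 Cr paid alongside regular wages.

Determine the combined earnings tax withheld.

Earnings Tax: taxable = 13,212.00 Cr
  1,263.60 Cr + 29.5% × (13,212.00 Cr − 7,600.00 Cr) = 1,263.60 Cr + 29.5% × 5,612.00 Cr = 2,919.14 Cr
Supplemental (28.7% flat on bonus): 28.7% × 12,400.00 Cr = 3,558.80 Cr
Total earnings tax: 2,919.14 Cr + 3,558.80 Cr = 6,477.94 Cr

6,477.94 Cr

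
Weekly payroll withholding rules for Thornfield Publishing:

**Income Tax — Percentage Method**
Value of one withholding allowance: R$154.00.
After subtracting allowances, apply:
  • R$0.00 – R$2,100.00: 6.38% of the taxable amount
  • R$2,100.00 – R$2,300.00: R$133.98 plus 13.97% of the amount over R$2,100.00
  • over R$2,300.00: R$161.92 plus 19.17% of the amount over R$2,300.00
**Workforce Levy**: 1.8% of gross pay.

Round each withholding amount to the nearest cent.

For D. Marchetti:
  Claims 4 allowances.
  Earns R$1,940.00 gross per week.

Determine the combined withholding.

R$119.39

Income Tax: taxable = R$1,940.00 − 4×R$154.00 = R$1,324.00
  6.38% × R$1,324.00 = R$84.47
Workforce Levy: 1.8% × R$1,940.00 = R$34.92
Total: R$84.47 + R$34.92 = R$119.39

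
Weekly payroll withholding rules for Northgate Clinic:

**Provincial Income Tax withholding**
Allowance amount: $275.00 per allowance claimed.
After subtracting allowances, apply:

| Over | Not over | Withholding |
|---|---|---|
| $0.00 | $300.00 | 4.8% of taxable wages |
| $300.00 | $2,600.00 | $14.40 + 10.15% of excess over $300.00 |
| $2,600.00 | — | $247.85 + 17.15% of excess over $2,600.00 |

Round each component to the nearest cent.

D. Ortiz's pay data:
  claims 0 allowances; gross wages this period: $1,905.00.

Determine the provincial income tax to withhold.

$177.31

Provincial Income Tax: taxable = $1,905.00
  $14.40 + 10.15% × ($1,905.00 − $300.00) = $14.40 + 10.15% × $1,605.00 = $177.31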